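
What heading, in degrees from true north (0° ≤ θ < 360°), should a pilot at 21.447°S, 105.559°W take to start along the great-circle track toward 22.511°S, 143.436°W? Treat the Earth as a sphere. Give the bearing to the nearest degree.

261°

Δλ = -143.436 − -105.559 = -37.877°.
θ = atan2( sin Δλ · cos φ₂ , cos φ₁ · sin φ₂ − sin φ₁ · cos φ₂ · cos Δλ )
  = atan2(-0.56719, -0.08973) = -98.990° → normalised to [0°, 360°): 261.010°.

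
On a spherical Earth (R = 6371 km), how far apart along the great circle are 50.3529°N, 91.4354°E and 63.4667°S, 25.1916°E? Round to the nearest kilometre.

13903 km

Δλ = 25.1916 − 91.4354 = -66.2438°.
Δφ = -63.4667 − 50.3529 = -113.8196°.
a = sin²(Δφ/2) + cos φ₁ · cos φ₂ · sin²(Δλ/2) = 0.787033.
c = 2·atan2(√a, √(1−a)) = 2.18226 rad → d = 6371·c ≈ 13903.17 km.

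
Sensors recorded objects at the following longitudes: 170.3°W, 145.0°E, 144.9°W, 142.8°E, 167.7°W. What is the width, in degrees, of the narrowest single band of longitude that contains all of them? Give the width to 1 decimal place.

72.3°

Sort the longitudes: -170.3°, -167.7°, -144.9°, +142.8°, +145.0°.
Eastward gaps between consecutive values (wrapping around): 2.6°, 22.8°, 287.7°, 2.2°, 44.7°.
Largest gap = 287.7° ⇒ minimal covering band is its complement: 360° − 287.7° = 72.3°.
Band runs from +142.8° eastward to -144.9°, crossing the antimeridian.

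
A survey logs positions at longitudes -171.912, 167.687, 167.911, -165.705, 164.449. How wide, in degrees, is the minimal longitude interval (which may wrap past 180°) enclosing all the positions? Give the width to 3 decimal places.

29.846°

Sort the longitudes: -171.912°, -165.705°, +164.449°, +167.687°, +167.911°.
Eastward gaps between consecutive values (wrapping around): 6.207°, 330.154°, 3.238°, 0.224°, 20.177°.
Largest gap = 330.154° ⇒ minimal covering band is its complement: 360° − 330.154° = 29.846°.
Band runs from +164.449° eastward to -165.705°, crossing the antimeridian.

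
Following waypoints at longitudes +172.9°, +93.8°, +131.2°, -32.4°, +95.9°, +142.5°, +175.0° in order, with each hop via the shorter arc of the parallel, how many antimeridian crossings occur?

0

Leg 1: +172.9° → +93.8°, shortest Δλ = -79.1° (west) — does not cross 180°.
Leg 2: +93.8° → +131.2°, shortest Δλ = 37.4° (east) — does not cross 180°.
Leg 3: +131.2° → -32.4°, shortest Δλ = -163.6° (west) — does not cross 180°.
Leg 4: -32.4° → +95.9°, shortest Δλ = 128.3° (east) — does not cross 180°.
Leg 5: +95.9° → +142.5°, shortest Δλ = 46.6° (east) — does not cross 180°.
Leg 6: +142.5° → +175.0°, shortest Δλ = 32.5° (east) — does not cross 180°.
Total crossings: 0.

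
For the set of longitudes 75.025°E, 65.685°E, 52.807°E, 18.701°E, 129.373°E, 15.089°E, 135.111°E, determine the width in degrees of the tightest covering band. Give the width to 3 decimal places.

120.022°

Sort the longitudes: +15.089°, +18.701°, +52.807°, +65.685°, +75.025°, +129.373°, +135.111°.
Eastward gaps between consecutive values (wrapping around): 3.612°, 34.106°, 12.878°, 9.340°, 54.348°, 5.738°, 239.978°.
Largest gap = 239.978° ⇒ minimal covering band is its complement: 360° − 239.978° = 120.022°.
Band runs from +15.089° eastward to +135.111°.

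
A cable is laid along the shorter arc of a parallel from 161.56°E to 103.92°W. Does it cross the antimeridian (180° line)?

Yes

Naïve |-103.92 − 161.56| = 265.48° > 180°, so the shorter arc goes the other way round — across 180°.
Signed shortest Δλ = ((-103.92 − 161.56 + 180) mod 360) − 180 = 94.52°.
Going east by 94.52° from +161.56° passes through 180° before reaching -103.92°.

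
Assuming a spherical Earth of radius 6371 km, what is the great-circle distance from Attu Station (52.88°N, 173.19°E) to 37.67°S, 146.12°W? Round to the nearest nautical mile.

5835 nmi

Δλ = -146.12 − 173.19 = -319.31°; wrapped into (−180°, 180°]: 40.69°.
Δφ = -37.67 − 52.88 = -90.55°.
a = sin²(Δφ/2) + cos φ₁ · cos φ₂ · sin²(Δλ/2) = 0.562540.
c = 2·atan2(√a, √(1−a)) = 1.69621 rad → d = 6371·c ≈ 10806.52 km ≈ 5835.06 nmi.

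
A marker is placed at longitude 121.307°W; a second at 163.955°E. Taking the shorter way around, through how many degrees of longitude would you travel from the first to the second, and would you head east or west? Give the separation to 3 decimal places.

Raw difference: 163.955 − -121.307 = 285.262°.
Normalise into (−180°, 180°]: 285.262° − 360° = -74.738°.
Negative ⇒ the second point lies to the west; separation 74.738°.

74.738° west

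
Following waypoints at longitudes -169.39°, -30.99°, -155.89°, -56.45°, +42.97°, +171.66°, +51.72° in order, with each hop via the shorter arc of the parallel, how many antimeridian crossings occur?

Leg 1: -169.39° → -30.99°, shortest Δλ = 138.4° (east) — does not cross 180°.
Leg 2: -30.99° → -155.89°, shortest Δλ = -124.9° (west) — does not cross 180°.
Leg 3: -155.89° → -56.45°, shortest Δλ = 99.44° (east) — does not cross 180°.
Leg 4: -56.45° → +42.97°, shortest Δλ = 99.42° (east) — does not cross 180°.
Leg 5: +42.97° → +171.66°, shortest Δλ = 128.69° (east) — does not cross 180°.
Leg 6: +171.66° → +51.72°, shortest Δλ = -119.94° (west) — does not cross 180°.
Total crossings: 0.

0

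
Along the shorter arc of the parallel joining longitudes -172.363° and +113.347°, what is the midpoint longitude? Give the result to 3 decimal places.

Signed shortest Δλ from -172.363° to +113.347° is -74.290°.
Midpoint longitude = -172.363° + (-74.290°)/2 = -172.363° − 37.145° = -209.508°.
Normalise into (−180°, 180°]: +150.492°.
(The naïve average (-172.363 + +113.347)/2 = -29.508° is on the wrong side of the globe.)

+150.492°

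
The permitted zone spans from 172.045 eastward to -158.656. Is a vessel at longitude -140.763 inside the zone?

No

Band width going east from +172.045° to -158.656°: ((-158.656 − 172.045) mod 360) = 29.299°.
Offset of -140.763° east of the west edge: ((-140.763 − 172.045) mod 360) = 47.192°.
47.192° > 29.299° ⇒ outside.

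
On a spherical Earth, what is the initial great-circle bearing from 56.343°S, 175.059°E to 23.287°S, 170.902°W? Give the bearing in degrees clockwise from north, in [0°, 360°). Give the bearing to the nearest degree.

23°

Δλ = -170.902 − 175.059 = -345.961°; wrapped into (−180°, 180°]: 14.039°.
θ = atan2( sin Δλ · cos φ₂ , cos φ₁ · sin φ₂ − sin φ₁ · cos φ₂ · cos Δλ )
  = atan2(0.22282, 0.52262) = 23.091° → normalised to [0°, 360°): 23.091°.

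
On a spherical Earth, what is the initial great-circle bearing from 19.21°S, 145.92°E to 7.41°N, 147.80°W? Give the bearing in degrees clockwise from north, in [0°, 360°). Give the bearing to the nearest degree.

74°

Δλ = -147.80 − 145.92 = -293.72°; wrapped into (−180°, 180°]: 66.28°.
θ = atan2( sin Δλ · cos φ₂ , cos φ₁ · sin φ₂ − sin φ₁ · cos φ₂ · cos Δλ )
  = atan2(0.90788, 0.25304) = 74.426° → normalised to [0°, 360°): 74.426°.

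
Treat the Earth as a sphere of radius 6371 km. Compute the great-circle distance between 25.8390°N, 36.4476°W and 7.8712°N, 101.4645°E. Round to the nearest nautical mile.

7626 nmi

Δλ = 101.4645 − -36.4476 = 137.9121°.
Δφ = 7.8712 − 25.8390 = -17.9678°.
a = sin²(Δφ/2) + cos φ₁ · cos φ₂ · sin²(Δλ/2) = 0.800971.
c = 2·atan2(√a, √(1−a)) = 2.21673 rad → d = 6371·c ≈ 14122.77 km ≈ 7625.69 nmi.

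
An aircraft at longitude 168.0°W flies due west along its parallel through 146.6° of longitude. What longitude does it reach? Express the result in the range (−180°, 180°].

Start at -168.0°; shift −146.6° → -314.6°.
-314.6° lies outside (−180°, 180°]; add 360° → +45.4°.

45.4°E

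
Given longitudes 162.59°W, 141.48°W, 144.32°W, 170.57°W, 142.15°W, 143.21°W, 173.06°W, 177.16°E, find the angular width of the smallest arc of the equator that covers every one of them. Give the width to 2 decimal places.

41.36°

Sort the longitudes: -173.06°, -170.57°, -162.59°, -144.32°, -143.21°, -142.15°, -141.48°, +177.16°.
Eastward gaps between consecutive values (wrapping around): 2.49°, 7.98°, 18.27°, 1.11°, 1.06°, 0.67°, 318.64°, 9.78°.
Largest gap = 318.64° ⇒ minimal covering band is its complement: 360° − 318.64° = 41.36°.
Band runs from +177.16° eastward to -141.48°, crossing the antimeridian.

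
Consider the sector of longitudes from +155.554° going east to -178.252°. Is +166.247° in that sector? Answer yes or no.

Yes

Band width going east from +155.554° to -178.252°: ((-178.252 − 155.554) mod 360) = 26.194°.
Offset of +166.247° east of the west edge: ((166.247 − 155.554) mod 360) = 10.693°.
10.693° ≤ 26.194° ⇒ inside.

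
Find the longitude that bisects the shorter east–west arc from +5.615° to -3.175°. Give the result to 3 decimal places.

Signed shortest Δλ from +5.615° to -3.175° is -8.790°.
Midpoint longitude = +5.615° + (-8.790°)/2 = +5.615° − 4.395° = +1.220°.

+1.220°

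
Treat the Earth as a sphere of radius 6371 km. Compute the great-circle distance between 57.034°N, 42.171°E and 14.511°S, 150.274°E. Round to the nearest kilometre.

Δλ = 150.274 − 42.171 = 108.103°.
Δφ = -14.511 − 57.034 = -71.545°.
a = sin²(Δφ/2) + cos φ₁ · cos φ₂ · sin²(Δλ/2) = 0.686954.
c = 2·atan2(√a, √(1−a)) = 1.95402 rad → d = 6371·c ≈ 12449.04 km.

12449 km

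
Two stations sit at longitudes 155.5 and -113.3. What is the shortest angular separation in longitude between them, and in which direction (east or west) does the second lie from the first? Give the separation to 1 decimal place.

91.2° east

Raw difference: -113.3 − 155.5 = -268.8°.
Normalise into (−180°, 180°]: -268.8° + 360° = 91.2°.
Positive ⇒ the second point lies to the east; separation 91.2°.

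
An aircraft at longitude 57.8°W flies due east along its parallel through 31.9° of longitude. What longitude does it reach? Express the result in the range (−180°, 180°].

Start at -57.8°; shift +31.9° → -25.9°.
-25.9° already lies in (−180°, 180°].

25.9°W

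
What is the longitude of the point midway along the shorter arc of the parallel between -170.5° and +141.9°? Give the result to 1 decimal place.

Signed shortest Δλ from -170.5° to +141.9° is -47.6°.
Midpoint longitude = -170.5° + (-47.6°)/2 = -170.5° − 23.8° = -194.3°.
Normalise into (−180°, 180°]: +165.7°.
(The naïve average (-170.5 + +141.9)/2 = -14.3° is on the wrong side of the globe.)

+165.7°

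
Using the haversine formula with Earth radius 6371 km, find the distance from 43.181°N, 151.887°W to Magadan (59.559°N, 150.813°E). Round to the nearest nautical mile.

2273 nmi

Δλ = 150.813 − -151.887 = 302.700°; wrapped into (−180°, 180°]: -57.300°.
Δφ = 59.559 − 43.181 = 16.378°.
a = sin²(Δφ/2) + cos φ₁ · cos φ₂ · sin²(Δλ/2) = 0.105217.
c = 2·atan2(√a, √(1−a)) = 0.66070 rad → d = 6371·c ≈ 4209.30 km ≈ 2272.84 nmi.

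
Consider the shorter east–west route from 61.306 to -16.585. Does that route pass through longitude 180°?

No

Signed shortest Δλ = ((-16.585 − 61.306 + 180) mod 360) − 180 = -77.891°.
Going west by 77.891° from +61.306° reaches -16.585° without touching 180°.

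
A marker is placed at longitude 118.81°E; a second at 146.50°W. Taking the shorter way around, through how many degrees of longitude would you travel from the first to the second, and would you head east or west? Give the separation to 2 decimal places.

Raw difference: -146.50 − 118.81 = -265.31°.
Normalise into (−180°, 180°]: -265.31° + 360° = 94.69°.
Positive ⇒ the second point lies to the east; separation 94.69°.

94.69° east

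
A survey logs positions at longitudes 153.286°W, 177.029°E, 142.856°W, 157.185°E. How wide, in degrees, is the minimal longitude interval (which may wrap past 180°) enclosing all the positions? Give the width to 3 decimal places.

Sort the longitudes: -153.286°, -142.856°, +157.185°, +177.029°.
Eastward gaps between consecutive values (wrapping around): 10.430°, 300.041°, 19.844°, 29.685°.
Largest gap = 300.041° ⇒ minimal covering band is its complement: 360° − 300.041° = 59.959°.
Band runs from +157.185° eastward to -142.856°, crossing the antimeridian.

59.959°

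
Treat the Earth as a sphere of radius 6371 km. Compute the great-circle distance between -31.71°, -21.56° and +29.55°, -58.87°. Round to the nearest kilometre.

Δλ = -58.87 − -21.56 = -37.31°.
Δφ = 29.55 − -31.71 = 61.26°.
a = sin²(Δφ/2) + cos φ₁ · cos φ₂ · sin²(Δλ/2) = 0.335302.
c = 2·atan2(√a, √(1−a)) = 1.23513 rad → d = 6371·c ≈ 7869.04 km.

7869 km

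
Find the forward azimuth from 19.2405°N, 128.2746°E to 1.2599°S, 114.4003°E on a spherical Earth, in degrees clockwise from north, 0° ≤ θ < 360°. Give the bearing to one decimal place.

Δλ = 114.4003 − 128.2746 = -13.8743°.
θ = atan2( sin Δλ · cos φ₂ , cos φ₁ · sin φ₂ − sin φ₁ · cos φ₂ · cos Δλ )
  = atan2(-0.23973, -0.34060) = -144.860° → normalised to [0°, 360°): 215.140°.

215.1°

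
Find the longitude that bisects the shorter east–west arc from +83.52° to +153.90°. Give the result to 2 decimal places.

+118.71°

Signed shortest Δλ from +83.52° to +153.90° is +70.38°.
Midpoint longitude = +83.52° + (+70.38°)/2 = +83.52° + 35.19° = +118.71°.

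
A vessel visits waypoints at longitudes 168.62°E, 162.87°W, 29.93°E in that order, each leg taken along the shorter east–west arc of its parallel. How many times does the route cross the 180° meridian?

2

Leg 1: +168.62° → -162.87°, shortest Δλ = 28.51° (east) — crosses 180°.
Leg 2: -162.87° → +29.93°, shortest Δλ = -167.2° (west) — crosses 180°.
Total crossings: 2.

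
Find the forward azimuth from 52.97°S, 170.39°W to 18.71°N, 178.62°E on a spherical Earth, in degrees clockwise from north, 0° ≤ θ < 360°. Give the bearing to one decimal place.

Δλ = 178.62 − -170.39 = 349.01°; wrapped into (−180°, 180°]: -10.99°.
θ = atan2( sin Δλ · cos φ₂ , cos φ₁ · sin φ₂ − sin φ₁ · cos φ₂ · cos Δλ )
  = atan2(-0.18056, 0.93545) = -10.925° → normalised to [0°, 360°): 349.075°.

349.1°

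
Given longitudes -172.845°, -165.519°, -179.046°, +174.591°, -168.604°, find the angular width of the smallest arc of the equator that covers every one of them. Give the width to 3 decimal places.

19.890°

Sort the longitudes: -179.046°, -172.845°, -168.604°, -165.519°, +174.591°.
Eastward gaps between consecutive values (wrapping around): 6.201°, 4.241°, 3.085°, 340.110°, 6.363°.
Largest gap = 340.110° ⇒ minimal covering band is its complement: 360° − 340.110° = 19.890°.
Band runs from +174.591° eastward to -165.519°, crossing the antimeridian.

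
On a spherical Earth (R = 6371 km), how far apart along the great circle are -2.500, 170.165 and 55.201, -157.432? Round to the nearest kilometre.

Δλ = -157.432 − 170.165 = -327.597°; wrapped into (−180°, 180°]: 32.403°.
Δφ = 55.201 − -2.500 = 57.701°.
a = sin²(Δφ/2) + cos φ₁ · cos φ₂ · sin²(Δλ/2) = 0.277218.
c = 2·atan2(√a, √(1−a)) = 1.10899 rad → d = 6371·c ≈ 7065.39 km.

7065 km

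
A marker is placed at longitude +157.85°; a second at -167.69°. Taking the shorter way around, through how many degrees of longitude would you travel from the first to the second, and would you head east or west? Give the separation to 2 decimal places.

Raw difference: -167.69 − 157.85 = -325.54°.
Normalise into (−180°, 180°]: -325.54° + 360° = 34.46°.
Positive ⇒ the second point lies to the east; separation 34.46°.

34.46° east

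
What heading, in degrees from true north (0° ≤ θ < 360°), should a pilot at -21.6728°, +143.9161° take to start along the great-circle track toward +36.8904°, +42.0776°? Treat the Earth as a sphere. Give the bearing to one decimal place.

302.4°

Δλ = 42.0776 − 143.9161 = -101.8385°.
θ = atan2( sin Δλ · cos φ₂ , cos φ₁ · sin φ₂ − sin φ₁ · cos φ₂ · cos Δλ )
  = atan2(-0.78277, 0.49726) = -57.574° → normalised to [0°, 360°): 302.426°.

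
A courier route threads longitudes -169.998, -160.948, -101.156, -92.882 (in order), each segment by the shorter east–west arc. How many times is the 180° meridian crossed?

0

Leg 1: -169.998° → -160.948°, shortest Δλ = 9.05° (east) — does not cross 180°.
Leg 2: -160.948° → -101.156°, shortest Δλ = 59.792° (east) — does not cross 180°.
Leg 3: -101.156° → -92.882°, shortest Δλ = 8.274° (east) — does not cross 180°.
Total crossings: 0.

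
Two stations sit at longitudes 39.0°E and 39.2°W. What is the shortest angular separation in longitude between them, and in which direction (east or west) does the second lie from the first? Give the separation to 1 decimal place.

Raw difference: -39.2 − 39.0 = -78.2°.
Normalise into (−180°, 180°]: -78.2° stays -78.2°.
Negative ⇒ the second point lies to the west; separation 78.2°.

78.2° west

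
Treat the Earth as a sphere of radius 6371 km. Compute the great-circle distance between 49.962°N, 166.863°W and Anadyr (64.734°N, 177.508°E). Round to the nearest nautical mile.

1015 nmi

Δλ = 177.508 − -166.863 = 344.371°; wrapped into (−180°, 180°]: -15.629°.
Δφ = 64.734 − 49.962 = 14.772°.
a = sin²(Δφ/2) + cos φ₁ · cos φ₂ · sin²(Δλ/2) = 0.021602.
c = 2·atan2(√a, √(1−a)) = 0.29502 rad → d = 6371·c ≈ 1879.58 km ≈ 1014.89 nmi.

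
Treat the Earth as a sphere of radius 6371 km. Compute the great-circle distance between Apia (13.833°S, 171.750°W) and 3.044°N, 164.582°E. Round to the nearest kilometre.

Δλ = 164.582 − -171.750 = 336.332°; wrapped into (−180°, 180°]: -23.668°.
Δφ = 3.044 − -13.833 = 16.877°.
a = sin²(Δφ/2) + cos φ₁ · cos φ₂ · sin²(Δλ/2) = 0.062314.
c = 2·atan2(√a, √(1−a)) = 0.50459 rad → d = 6371·c ≈ 3214.75 km.

3215 km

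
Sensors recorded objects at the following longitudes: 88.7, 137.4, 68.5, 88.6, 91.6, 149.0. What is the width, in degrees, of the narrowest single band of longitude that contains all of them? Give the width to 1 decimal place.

Sort the longitudes: +68.5°, +88.6°, +88.7°, +91.6°, +137.4°, +149.0°.
Eastward gaps between consecutive values (wrapping around): 20.1°, 0.1°, 2.9°, 45.8°, 11.6°, 279.5°.
Largest gap = 279.5° ⇒ minimal covering band is its complement: 360° − 279.5° = 80.5°.
Band runs from +68.5° eastward to +149.0°.

80.5°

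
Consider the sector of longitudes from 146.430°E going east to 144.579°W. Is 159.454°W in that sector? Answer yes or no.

Band width going east from +146.430° to -144.579°: ((-144.579 − 146.430) mod 360) = 68.991°.
Offset of -159.454° east of the west edge: ((-159.454 − 146.430) mod 360) = 54.116°.
54.116° ≤ 68.991° ⇒ inside.

Yes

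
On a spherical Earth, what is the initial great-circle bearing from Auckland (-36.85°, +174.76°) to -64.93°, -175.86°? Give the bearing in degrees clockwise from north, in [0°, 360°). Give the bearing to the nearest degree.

Δλ = -175.86 − 174.76 = -350.62°; wrapped into (−180°, 180°]: 9.38°.
θ = atan2( sin Δλ · cos φ₂ , cos φ₁ · sin φ₂ − sin φ₁ · cos φ₂ · cos Δλ )
  = atan2(0.06906, -0.47410) = 171.712° → normalised to [0°, 360°): 171.712°.

172°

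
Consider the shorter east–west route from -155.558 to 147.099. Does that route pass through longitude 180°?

Naïve |147.099 − -155.558| = 302.657° > 180°, so the shorter arc goes the other way round — across 180°.
Signed shortest Δλ = ((147.099 − -155.558 + 180) mod 360) − 180 = -57.343°.
Going west by 57.343° from -155.558° passes through 180° before reaching +147.099°.

Yes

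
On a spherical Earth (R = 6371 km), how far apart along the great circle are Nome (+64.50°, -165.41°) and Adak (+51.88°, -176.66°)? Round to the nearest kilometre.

1545 km

Δλ = -176.66 − -165.41 = -11.25°.
Δφ = 51.88 − 64.50 = -12.62°.
a = sin²(Δφ/2) + cos φ₁ · cos φ₂ · sin²(Δλ/2) = 0.014633.
c = 2·atan2(√a, √(1−a)) = 0.24253 rad → d = 6371·c ≈ 1545.14 km.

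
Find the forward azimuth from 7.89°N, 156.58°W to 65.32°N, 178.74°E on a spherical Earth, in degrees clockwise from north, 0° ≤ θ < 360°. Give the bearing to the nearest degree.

Δλ = 178.74 − -156.58 = 335.32°; wrapped into (−180°, 180°]: -24.68°.
θ = atan2( sin Δλ · cos φ₂ , cos φ₁ · sin φ₂ − sin φ₁ · cos φ₂ · cos Δλ )
  = atan2(-0.17435, 0.84797) = -11.618° → normalised to [0°, 360°): 348.382°.

348°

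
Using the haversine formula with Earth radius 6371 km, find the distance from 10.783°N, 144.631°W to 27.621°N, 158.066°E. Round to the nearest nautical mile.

Δλ = 158.066 − -144.631 = 302.697°; wrapped into (−180°, 180°]: -57.303°.
Δφ = 27.621 − 10.783 = 16.838°.
a = sin²(Δφ/2) + cos φ₁ · cos φ₂ · sin²(Δλ/2) = 0.221540.
c = 2·atan2(√a, √(1−a)) = 0.98012 rad → d = 6371·c ≈ 6244.37 km ≈ 3371.69 nmi.

3372 nmi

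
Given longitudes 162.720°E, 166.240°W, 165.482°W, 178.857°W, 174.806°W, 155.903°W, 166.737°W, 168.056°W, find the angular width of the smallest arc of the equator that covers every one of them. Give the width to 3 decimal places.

Sort the longitudes: -178.857°, -174.806°, -168.056°, -166.737°, -166.240°, -165.482°, -155.903°, +162.720°.
Eastward gaps between consecutive values (wrapping around): 4.051°, 6.750°, 1.319°, 0.497°, 0.758°, 9.579°, 318.623°, 18.423°.
Largest gap = 318.623° ⇒ minimal covering band is its complement: 360° − 318.623° = 41.377°.
Band runs from +162.720° eastward to -155.903°, crossing the antimeridian.

41.377°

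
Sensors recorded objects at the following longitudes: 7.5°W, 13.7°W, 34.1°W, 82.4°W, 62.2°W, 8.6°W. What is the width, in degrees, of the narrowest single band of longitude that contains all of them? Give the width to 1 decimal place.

Sort the longitudes: -82.4°, -62.2°, -34.1°, -13.7°, -8.6°, -7.5°.
Eastward gaps between consecutive values (wrapping around): 20.2°, 28.1°, 20.4°, 5.1°, 1.1°, 285.1°.
Largest gap = 285.1° ⇒ minimal covering band is its complement: 360° − 285.1° = 74.9°.
Band runs from -82.4° eastward to -7.5°.

74.9°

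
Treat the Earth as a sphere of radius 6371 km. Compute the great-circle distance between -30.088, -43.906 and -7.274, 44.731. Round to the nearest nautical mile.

Δλ = 44.731 − -43.906 = 88.637°.
Δφ = -7.274 − -30.088 = 22.814°.
a = sin²(Δφ/2) + cos φ₁ · cos φ₂ · sin²(Δλ/2) = 0.458054.
c = 2·atan2(√a, √(1−a)) = 1.48681 rad → d = 6371·c ≈ 9472.44 km ≈ 5114.71 nmi.

5115 nmi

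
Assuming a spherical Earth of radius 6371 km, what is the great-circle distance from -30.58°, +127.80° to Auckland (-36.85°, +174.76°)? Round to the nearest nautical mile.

2352 nmi

Δλ = 174.76 − 127.80 = 46.96°.
Δφ = -36.85 − -30.58 = -6.27°.
a = sin²(Δφ/2) + cos φ₁ · cos φ₂ · sin²(Δλ/2) = 0.112353.
c = 2·atan2(√a, √(1−a)) = 0.68362 rad → d = 6371·c ≈ 4355.32 km ≈ 2351.68 nmi.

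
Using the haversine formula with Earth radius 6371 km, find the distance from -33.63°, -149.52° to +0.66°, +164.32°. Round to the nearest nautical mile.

Δλ = 164.32 − -149.52 = 313.84°; wrapped into (−180°, 180°]: -46.16°.
Δφ = 0.66 − -33.63 = 34.29°.
a = sin²(Δφ/2) + cos φ₁ · cos φ₂ · sin²(Δλ/2) = 0.214849.
c = 2·atan2(√a, √(1−a)) = 0.96392 rad → d = 6371·c ≈ 6141.15 km ≈ 3315.96 nmi.

3316 nmi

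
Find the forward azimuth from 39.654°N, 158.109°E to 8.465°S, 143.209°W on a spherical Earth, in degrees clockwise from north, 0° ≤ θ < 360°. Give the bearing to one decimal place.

117.6°

Δλ = -143.209 − 158.109 = -301.318°; wrapped into (−180°, 180°]: 58.682°.
θ = atan2( sin Δλ · cos φ₂ , cos φ₁ · sin φ₂ − sin φ₁ · cos φ₂ · cos Δλ )
  = atan2(0.84499, -0.44142) = 117.583° → normalised to [0°, 360°): 117.583°.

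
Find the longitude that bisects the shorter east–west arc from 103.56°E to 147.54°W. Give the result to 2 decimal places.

Signed shortest Δλ from +103.56° to -147.54° is +108.90°.
Midpoint longitude = +103.56° + (+108.90°)/2 = +103.56° + 54.45° = +158.01°.
(The naïve average (+103.56 + -147.54)/2 = -21.99° is on the wrong side of the globe.)

158.01°E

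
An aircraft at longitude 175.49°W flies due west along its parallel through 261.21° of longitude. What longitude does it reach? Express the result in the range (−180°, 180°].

Start at -175.49°; shift −261.21° → -436.70°.
-436.70° lies outside (−180°, 180°]; add 360° → -76.70°.

76.70°W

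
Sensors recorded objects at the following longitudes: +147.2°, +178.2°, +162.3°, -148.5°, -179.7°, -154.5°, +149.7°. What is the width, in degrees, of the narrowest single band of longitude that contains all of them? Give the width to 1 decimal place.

Sort the longitudes: -179.7°, -154.5°, -148.5°, +147.2°, +149.7°, +162.3°, +178.2°.
Eastward gaps between consecutive values (wrapping around): 25.2°, 6.0°, 295.7°, 2.5°, 12.6°, 15.9°, 2.1°.
Largest gap = 295.7° ⇒ minimal covering band is its complement: 360° − 295.7° = 64.3°.
Band runs from +147.2° eastward to -148.5°, crossing the antimeridian.

64.3°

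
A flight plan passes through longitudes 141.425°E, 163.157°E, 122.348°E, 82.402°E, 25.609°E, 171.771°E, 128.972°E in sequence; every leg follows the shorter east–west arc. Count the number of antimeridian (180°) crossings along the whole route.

Leg 1: +141.425° → +163.157°, shortest Δλ = 21.732° (east) — does not cross 180°.
Leg 2: +163.157° → +122.348°, shortest Δλ = -40.809° (west) — does not cross 180°.
Leg 3: +122.348° → +82.402°, shortest Δλ = -39.946° (west) — does not cross 180°.
Leg 4: +82.402° → +25.609°, shortest Δλ = -56.793° (west) — does not cross 180°.
Leg 5: +25.609° → +171.771°, shortest Δλ = 146.162° (east) — does not cross 180°.
Leg 6: +171.771° → +128.972°, shortest Δλ = -42.799° (west) — does not cross 180°.
Total crossings: 0.

0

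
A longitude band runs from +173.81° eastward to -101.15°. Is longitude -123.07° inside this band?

Yes

Band width going east from +173.81° to -101.15°: ((-101.15 − 173.81) mod 360) = 85.04°.
Offset of -123.07° east of the west edge: ((-123.07 − 173.81) mod 360) = 63.12°.
63.12° ≤ 85.04° ⇒ inside.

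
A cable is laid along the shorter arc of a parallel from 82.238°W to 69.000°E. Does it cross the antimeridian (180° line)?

Signed shortest Δλ = ((69.000 − -82.238 + 180) mod 360) − 180 = 151.238°.
Going east by 151.238° from -82.238° reaches +69.000° without touching 180°.

No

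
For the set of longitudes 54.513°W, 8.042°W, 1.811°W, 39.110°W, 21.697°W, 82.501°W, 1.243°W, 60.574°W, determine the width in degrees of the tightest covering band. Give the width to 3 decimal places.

81.258°

Sort the longitudes: -82.501°, -60.574°, -54.513°, -39.110°, -21.697°, -8.042°, -1.811°, -1.243°.
Eastward gaps between consecutive values (wrapping around): 21.927°, 6.061°, 15.403°, 17.413°, 13.655°, 6.231°, 0.568°, 278.742°.
Largest gap = 278.742° ⇒ minimal covering band is its complement: 360° − 278.742° = 81.258°.
Band runs from -82.501° eastward to -1.243°.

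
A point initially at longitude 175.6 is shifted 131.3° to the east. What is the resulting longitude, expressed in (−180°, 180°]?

Start at +175.6°; shift +131.3° → +306.9°.
+306.9° lies outside (−180°, 180°]; subtract 360° → -53.1°.

-53.1°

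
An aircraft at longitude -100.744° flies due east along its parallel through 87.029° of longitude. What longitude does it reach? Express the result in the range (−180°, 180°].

-13.715°

Start at -100.744°; shift +87.029° → -13.715°.
-13.715° already lies in (−180°, 180°].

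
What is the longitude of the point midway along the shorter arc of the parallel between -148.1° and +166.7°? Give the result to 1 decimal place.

Signed shortest Δλ from -148.1° to +166.7° is -45.2°.
Midpoint longitude = -148.1° + (-45.2°)/2 = -148.1° − 22.6° = -170.7°.
(The naïve average (-148.1 + +166.7)/2 = 9.3° is on the wrong side of the globe.)

-170.7°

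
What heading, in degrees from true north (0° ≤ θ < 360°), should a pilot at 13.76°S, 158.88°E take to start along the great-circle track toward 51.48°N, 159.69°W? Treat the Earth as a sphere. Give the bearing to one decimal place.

25.3°

Δλ = -159.69 − 158.88 = -318.57°; wrapped into (−180°, 180°]: 41.43°.
θ = atan2( sin Δλ · cos φ₂ , cos φ₁ · sin φ₂ − sin φ₁ · cos φ₂ · cos Δλ )
  = atan2(0.41210, 0.87100) = 25.320° → normalised to [0°, 360°): 25.320°.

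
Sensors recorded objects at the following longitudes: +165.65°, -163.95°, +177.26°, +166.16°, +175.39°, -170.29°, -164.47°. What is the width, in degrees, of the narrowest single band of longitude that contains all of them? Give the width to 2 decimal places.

Sort the longitudes: -170.29°, -164.47°, -163.95°, +165.65°, +166.16°, +175.39°, +177.26°.
Eastward gaps between consecutive values (wrapping around): 5.82°, 0.52°, 329.60°, 0.51°, 9.23°, 1.87°, 12.45°.
Largest gap = 329.60° ⇒ minimal covering band is its complement: 360° − 329.60° = 30.40°.
Band runs from +165.65° eastward to -163.95°, crossing the antimeridian.

30.40°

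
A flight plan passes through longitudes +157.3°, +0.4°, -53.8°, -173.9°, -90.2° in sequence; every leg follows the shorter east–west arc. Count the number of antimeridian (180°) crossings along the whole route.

0

Leg 1: +157.3° → +0.4°, shortest Δλ = -156.9° (west) — does not cross 180°.
Leg 2: +0.4° → -53.8°, shortest Δλ = -54.2° (west) — does not cross 180°.
Leg 3: -53.8° → -173.9°, shortest Δλ = -120.1° (west) — does not cross 180°.
Leg 4: -173.9° → -90.2°, shortest Δλ = 83.7° (east) — does not cross 180°.
Total crossings: 0.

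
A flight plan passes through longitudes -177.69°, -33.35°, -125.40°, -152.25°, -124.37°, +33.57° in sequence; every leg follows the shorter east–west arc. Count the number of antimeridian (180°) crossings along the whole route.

Leg 1: -177.69° → -33.35°, shortest Δλ = 144.34° (east) — does not cross 180°.
Leg 2: -33.35° → -125.40°, shortest Δλ = -92.05° (west) — does not cross 180°.
Leg 3: -125.40° → -152.25°, shortest Δλ = -26.85° (west) — does not cross 180°.
Leg 4: -152.25° → -124.37°, shortest Δλ = 27.88° (east) — does not cross 180°.
Leg 5: -124.37° → +33.57°, shortest Δλ = 157.94° (east) — does not cross 180°.
Total crossings: 0.

0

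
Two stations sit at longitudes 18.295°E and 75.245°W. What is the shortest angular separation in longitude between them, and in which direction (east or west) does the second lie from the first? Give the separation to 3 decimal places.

93.540° west

Raw difference: -75.245 − 18.295 = -93.54°.
Normalise into (−180°, 180°]: -93.54° stays -93.54°.
Negative ⇒ the second point lies to the west; separation 93.540°.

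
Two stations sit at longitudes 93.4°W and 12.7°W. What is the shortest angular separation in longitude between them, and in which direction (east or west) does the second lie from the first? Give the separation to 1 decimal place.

Raw difference: -12.7 − -93.4 = 80.7°.
Normalise into (−180°, 180°]: 80.7° stays 80.7°.
Positive ⇒ the second point lies to the east; separation 80.7°.

80.7° east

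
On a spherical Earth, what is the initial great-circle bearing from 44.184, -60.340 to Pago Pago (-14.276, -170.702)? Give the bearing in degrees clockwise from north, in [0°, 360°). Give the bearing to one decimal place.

273.7°

Δλ = -170.702 − -60.340 = -110.362°.
θ = atan2( sin Δλ · cos φ₂ , cos φ₁ · sin φ₂ − sin φ₁ · cos φ₂ · cos Δλ )
  = atan2(-0.90856, 0.05819) = -86.336° → normalised to [0°, 360°): 273.664°.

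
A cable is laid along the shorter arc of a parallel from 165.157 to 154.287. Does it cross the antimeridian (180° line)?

Signed shortest Δλ = ((154.287 − 165.157 + 180) mod 360) − 180 = -10.87°.
Going west by 10.87° from +165.157° reaches +154.287° without touching 180°.

No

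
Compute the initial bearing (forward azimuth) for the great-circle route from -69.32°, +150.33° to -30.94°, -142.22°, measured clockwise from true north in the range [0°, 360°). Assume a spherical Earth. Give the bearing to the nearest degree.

81°

Δλ = -142.22 − 150.33 = -292.55°; wrapped into (−180°, 180°]: 67.45°.
θ = atan2( sin Δλ · cos φ₂ , cos φ₁ · sin φ₂ − sin φ₁ · cos φ₂ · cos Δλ )
  = atan2(0.79213, 0.12616) = 80.951° → normalised to [0°, 360°): 80.951°.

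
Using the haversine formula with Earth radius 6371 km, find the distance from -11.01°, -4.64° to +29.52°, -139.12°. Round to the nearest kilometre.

14882 km

Δλ = -139.12 − -4.64 = -134.48°.
Δφ = 29.52 − -11.01 = 40.53°.
a = sin²(Δφ/2) + cos φ₁ · cos φ₂ · sin²(Δλ/2) = 0.846291.
c = 2·atan2(√a, √(1−a)) = 2.33586 rad → d = 6371·c ≈ 14881.76 km.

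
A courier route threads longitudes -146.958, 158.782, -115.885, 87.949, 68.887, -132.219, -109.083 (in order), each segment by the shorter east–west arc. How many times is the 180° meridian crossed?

4

Leg 1: -146.958° → +158.782°, shortest Δλ = -54.26° (west) — crosses 180°.
Leg 2: +158.782° → -115.885°, shortest Δλ = 85.333° (east) — crosses 180°.
Leg 3: -115.885° → +87.949°, shortest Δλ = -156.166° (west) — crosses 180°.
Leg 4: +87.949° → +68.887°, shortest Δλ = -19.062° (west) — does not cross 180°.
Leg 5: +68.887° → -132.219°, shortest Δλ = 158.894° (east) — crosses 180°.
Leg 6: -132.219° → -109.083°, shortest Δλ = 23.136° (east) — does not cross 180°.
Total crossings: 4.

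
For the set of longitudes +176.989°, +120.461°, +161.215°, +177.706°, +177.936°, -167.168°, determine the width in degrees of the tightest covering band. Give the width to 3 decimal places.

Sort the longitudes: -167.168°, +120.461°, +161.215°, +176.989°, +177.706°, +177.936°.
Eastward gaps between consecutive values (wrapping around): 287.629°, 40.754°, 15.774°, 0.717°, 0.230°, 14.896°.
Largest gap = 287.629° ⇒ minimal covering band is its complement: 360° − 287.629° = 72.371°.
Band runs from +120.461° eastward to -167.168°, crossing the antimeridian.

72.371°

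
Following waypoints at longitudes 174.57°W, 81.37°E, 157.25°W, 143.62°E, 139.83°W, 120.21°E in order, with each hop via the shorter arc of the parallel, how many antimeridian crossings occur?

Leg 1: -174.57° → +81.37°, shortest Δλ = -104.06° (west) — crosses 180°.
Leg 2: +81.37° → -157.25°, shortest Δλ = 121.38° (east) — crosses 180°.
Leg 3: -157.25° → +143.62°, shortest Δλ = -59.13° (west) — crosses 180°.
Leg 4: +143.62° → -139.83°, shortest Δλ = 76.55° (east) — crosses 180°.
Leg 5: -139.83° → +120.21°, shortest Δλ = -99.96° (west) — crosses 180°.
Total crossings: 5.

5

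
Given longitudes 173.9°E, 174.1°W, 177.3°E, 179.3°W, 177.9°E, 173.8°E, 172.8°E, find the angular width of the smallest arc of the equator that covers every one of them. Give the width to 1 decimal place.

Sort the longitudes: -179.3°, -174.1°, +172.8°, +173.8°, +173.9°, +177.3°, +177.9°.
Eastward gaps between consecutive values (wrapping around): 5.2°, 346.9°, 1.0°, 0.1°, 3.4°, 0.6°, 2.8°.
Largest gap = 346.9° ⇒ minimal covering band is its complement: 360° − 346.9° = 13.1°.
Band runs from +172.8° eastward to -174.1°, crossing the antimeridian.

13.1°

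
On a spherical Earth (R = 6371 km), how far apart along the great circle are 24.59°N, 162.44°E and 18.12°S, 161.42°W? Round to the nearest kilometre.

Δλ = -161.42 − 162.44 = -323.86°; wrapped into (−180°, 180°]: 36.14°.
Δφ = -18.12 − 24.59 = -42.71°.
a = sin²(Δφ/2) + cos φ₁ · cos φ₂ · sin²(Δλ/2) = 0.215749.
c = 2·atan2(√a, √(1−a)) = 0.96611 rad → d = 6371·c ≈ 6155.10 km.

6155 km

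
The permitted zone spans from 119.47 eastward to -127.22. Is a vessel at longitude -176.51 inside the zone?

Yes

Band width going east from +119.47° to -127.22°: ((-127.22 − 119.47) mod 360) = 113.31°.
Offset of -176.51° east of the west edge: ((-176.51 − 119.47) mod 360) = 64.02°.
64.02° ≤ 113.31° ⇒ inside.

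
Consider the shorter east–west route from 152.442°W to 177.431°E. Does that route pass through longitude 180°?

Yes

Naïve |177.431 − -152.442| = 329.873° > 180°, so the shorter arc goes the other way round — across 180°.
Signed shortest Δλ = ((177.431 − -152.442 + 180) mod 360) − 180 = -30.127°.
Going west by 30.127° from -152.442° passes through 180° before reaching +177.431°.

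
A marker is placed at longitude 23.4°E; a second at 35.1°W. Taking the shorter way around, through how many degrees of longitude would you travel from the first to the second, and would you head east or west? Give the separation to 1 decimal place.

Raw difference: -35.1 − 23.4 = -58.5°.
Normalise into (−180°, 180°]: -58.5° stays -58.5°.
Negative ⇒ the second point lies to the west; separation 58.5°.

58.5° west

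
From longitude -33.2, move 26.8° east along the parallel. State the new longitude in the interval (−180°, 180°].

Start at -33.2°; shift +26.8° → -6.4°.
-6.4° already lies in (−180°, 180°].

-6.4°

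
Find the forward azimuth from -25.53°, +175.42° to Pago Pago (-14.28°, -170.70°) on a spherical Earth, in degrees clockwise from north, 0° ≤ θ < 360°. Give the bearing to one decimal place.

51.8°

Δλ = -170.70 − 175.42 = -346.12°; wrapped into (−180°, 180°]: 13.88°.
θ = atan2( sin Δλ · cos φ₂ , cos φ₁ · sin φ₂ − sin φ₁ · cos φ₂ · cos Δλ )
  = atan2(0.23248, 0.18289) = 51.807° → normalised to [0°, 360°): 51.807°.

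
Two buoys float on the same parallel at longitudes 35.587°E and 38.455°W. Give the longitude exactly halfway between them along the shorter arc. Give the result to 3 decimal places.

Signed shortest Δλ from +35.587° to -38.455° is -74.042°.
Midpoint longitude = +35.587° + (-74.042°)/2 = +35.587° − 37.021° = -1.434°.

1.434°W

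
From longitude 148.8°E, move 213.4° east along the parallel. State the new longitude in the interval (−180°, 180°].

2.2°E

Start at +148.8°; shift +213.4° → +362.2°.
+362.2° lies outside (−180°, 180°]; subtract 360° → +2.2°.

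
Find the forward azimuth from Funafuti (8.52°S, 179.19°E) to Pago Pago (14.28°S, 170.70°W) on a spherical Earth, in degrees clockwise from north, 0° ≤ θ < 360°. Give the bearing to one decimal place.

Δλ = -170.70 − 179.19 = -349.89°; wrapped into (−180°, 180°]: 10.11°.
θ = atan2( sin Δλ · cos φ₂ , cos φ₁ · sin φ₂ − sin φ₁ · cos φ₂ · cos Δλ )
  = atan2(0.17011, -0.10259) = 121.093° → normalised to [0°, 360°): 121.093°.

121.1°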